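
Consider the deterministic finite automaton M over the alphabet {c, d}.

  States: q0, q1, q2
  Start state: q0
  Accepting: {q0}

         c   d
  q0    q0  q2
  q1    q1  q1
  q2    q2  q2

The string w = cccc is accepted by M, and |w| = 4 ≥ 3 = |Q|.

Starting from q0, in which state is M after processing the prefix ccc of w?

State sequence: q0 -c-> q0 -c-> q0 -c-> q0

After reading 3 characters, M is in state q0.

q0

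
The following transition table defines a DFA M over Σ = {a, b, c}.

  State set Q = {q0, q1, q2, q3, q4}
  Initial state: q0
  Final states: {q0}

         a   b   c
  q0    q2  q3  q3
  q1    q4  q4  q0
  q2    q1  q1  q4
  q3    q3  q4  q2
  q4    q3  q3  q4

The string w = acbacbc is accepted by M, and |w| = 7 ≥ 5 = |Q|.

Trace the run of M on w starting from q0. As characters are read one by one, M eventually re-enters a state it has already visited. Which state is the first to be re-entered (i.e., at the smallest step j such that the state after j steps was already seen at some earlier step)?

Run of M on w = a c b a c b c:
  step 0: q0  (start)
  step 1: q2  (read a: q0→q2)
  step 2: q4  (read c: q2→q4)
  step 3: q3  (read b: q4→q3)
  step 4: q3  (read a: q3→q3)   ← first repeat (q3 seen earlier)
  step 5: q2  (read c: q3→q2)
  step 6: q1  (read b: q2→q1)
  step 7: q0  (read c: q1→q0)

The earliest repeat is at step j = 4: M is in q3, which it already visited at step i = 3.
Since M has 5 states, any run of length ≥ 5 visits 5+1 states, so by pigeonhole some state repeats within the first 5 steps — that repeat gives the pumpable loop.

q3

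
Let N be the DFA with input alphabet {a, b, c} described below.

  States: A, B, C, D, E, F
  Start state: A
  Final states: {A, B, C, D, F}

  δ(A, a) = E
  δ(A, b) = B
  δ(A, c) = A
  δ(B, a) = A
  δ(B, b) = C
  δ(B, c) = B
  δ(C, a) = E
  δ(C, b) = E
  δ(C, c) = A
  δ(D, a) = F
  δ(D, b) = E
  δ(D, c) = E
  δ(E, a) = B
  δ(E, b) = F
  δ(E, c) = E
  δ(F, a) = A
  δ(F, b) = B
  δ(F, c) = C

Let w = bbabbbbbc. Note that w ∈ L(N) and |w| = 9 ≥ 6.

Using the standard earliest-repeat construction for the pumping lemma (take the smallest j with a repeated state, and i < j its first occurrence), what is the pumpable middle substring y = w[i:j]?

babb

Run of N on w = b b a b b b b b c:
  step 0: A  (start)
  step 1: B  (read b: A→B)
  step 2: C  (read b: B→C)
  step 3: E  (read a: C→E)
  step 4: F  (read b: E→F)
  step 5: B  (read b: F→B)   ← first repeat (B seen earlier)
  step 6: C  (read b: B→C)
  step 7: E  (read b: C→E)
  step 8: F  (read b: E→F)
  step 9: C  (read c: F→C)

So i = 1, j = 5, giving x = w[0:1] = b, y = w[1:5] = babb, z = w[5:9] = bbbc.
Check: |xy| = 5 ≤ 6 and |y| = 4 ≥ 1. Reading y takes N from B back to B, so every xyⁱz is accepted.
With |Q| = 6, pigeonhole forces a state repeat no later than step 6; the substring read between the first and second visits to that state can be pumped.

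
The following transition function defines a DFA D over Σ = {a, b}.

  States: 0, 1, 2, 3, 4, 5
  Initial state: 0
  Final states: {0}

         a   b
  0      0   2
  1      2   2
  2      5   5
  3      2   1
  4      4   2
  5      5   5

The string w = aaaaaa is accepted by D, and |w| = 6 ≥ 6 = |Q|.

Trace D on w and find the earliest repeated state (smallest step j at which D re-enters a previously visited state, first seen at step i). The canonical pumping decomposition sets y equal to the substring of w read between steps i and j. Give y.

Run of D on w = a a a a a a:
  step 0: 0  (start)
  step 1: 0  (read a: 0→0)   ← first repeat (0 seen earlier)
  step 2: 0  (read a: 0→0)
  step 3: 0  (read a: 0→0)
  step 4: 0  (read a: 0→0)
  step 5: 0  (read a: 0→0)
  step 6: 0  (read a: 0→0)

So i = 0, j = 1, giving x = w[0:0] = ε, y = w[0:1] = a, z = w[1:6] = aaaaa.
Check: |xy| = 1 ≤ 6 and |y| = 1 ≥ 1. Reading y takes D from 0 back to 0, so every xyⁱz is accepted.
With |Q| = 6, pigeonhole forces a state repeat no later than step 6; the substring read between the first and second visits to that state can be pumped.

a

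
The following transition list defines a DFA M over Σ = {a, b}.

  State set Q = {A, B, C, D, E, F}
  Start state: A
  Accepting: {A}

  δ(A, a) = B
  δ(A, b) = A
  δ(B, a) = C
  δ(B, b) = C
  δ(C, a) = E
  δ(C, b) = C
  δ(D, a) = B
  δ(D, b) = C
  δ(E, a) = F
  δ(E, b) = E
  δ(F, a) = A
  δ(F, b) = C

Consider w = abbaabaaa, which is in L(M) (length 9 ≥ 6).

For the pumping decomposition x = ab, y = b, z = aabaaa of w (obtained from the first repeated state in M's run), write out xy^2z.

abbbaabaaa

xy^2z = ab·b·b·aabaaa = abbbaabaaa.
Reading y = b takes M from C back to C, so after x·y·y the machine is still in C, and z then leads to the accepting state A. Hence abbbaabaaa ∈ L(M).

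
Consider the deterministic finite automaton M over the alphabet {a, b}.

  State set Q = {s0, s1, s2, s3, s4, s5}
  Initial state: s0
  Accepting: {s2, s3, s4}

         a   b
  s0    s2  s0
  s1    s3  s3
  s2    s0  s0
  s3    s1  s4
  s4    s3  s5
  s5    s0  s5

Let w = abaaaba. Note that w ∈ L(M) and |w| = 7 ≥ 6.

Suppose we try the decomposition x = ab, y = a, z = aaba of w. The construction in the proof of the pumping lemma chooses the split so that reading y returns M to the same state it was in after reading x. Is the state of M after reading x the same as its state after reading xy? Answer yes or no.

Run of M on the first 3 characters of w = a b a:
  step 0: s0  (start)
  step 1: s2  (read a: s0→s2)
  step 2: s0  (read b: s2→s0)
  step 3: s2  (read a: s0→s2)

After x (step 2): s0. After xy (step 3): s2.
They differ (s0 ≠ s2), so y is not a cycle from the state after x; this split is not the one the pumping-lemma construction produces, and pumping y need not keep the string in L(M).

no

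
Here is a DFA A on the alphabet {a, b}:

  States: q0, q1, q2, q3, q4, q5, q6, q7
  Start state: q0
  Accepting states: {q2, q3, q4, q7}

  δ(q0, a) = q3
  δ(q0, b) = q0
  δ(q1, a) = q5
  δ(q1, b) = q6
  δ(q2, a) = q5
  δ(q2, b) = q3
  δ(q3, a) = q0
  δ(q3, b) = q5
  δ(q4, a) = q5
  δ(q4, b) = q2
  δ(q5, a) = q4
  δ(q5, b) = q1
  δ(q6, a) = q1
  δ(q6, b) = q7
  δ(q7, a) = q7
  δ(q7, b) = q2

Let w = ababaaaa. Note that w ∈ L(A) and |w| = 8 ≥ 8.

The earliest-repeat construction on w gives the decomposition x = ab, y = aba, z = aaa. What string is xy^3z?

ababaabaabaaaa

xy^3z = ab·aba·aba·aba·aaa = ababaabaabaaaa.
Reading y = aba takes A from q5 back to q5, so after x·y·y·y the machine is still in q5, and z then leads to the accepting state q4. Hence ababaabaabaaaa ∈ L(A).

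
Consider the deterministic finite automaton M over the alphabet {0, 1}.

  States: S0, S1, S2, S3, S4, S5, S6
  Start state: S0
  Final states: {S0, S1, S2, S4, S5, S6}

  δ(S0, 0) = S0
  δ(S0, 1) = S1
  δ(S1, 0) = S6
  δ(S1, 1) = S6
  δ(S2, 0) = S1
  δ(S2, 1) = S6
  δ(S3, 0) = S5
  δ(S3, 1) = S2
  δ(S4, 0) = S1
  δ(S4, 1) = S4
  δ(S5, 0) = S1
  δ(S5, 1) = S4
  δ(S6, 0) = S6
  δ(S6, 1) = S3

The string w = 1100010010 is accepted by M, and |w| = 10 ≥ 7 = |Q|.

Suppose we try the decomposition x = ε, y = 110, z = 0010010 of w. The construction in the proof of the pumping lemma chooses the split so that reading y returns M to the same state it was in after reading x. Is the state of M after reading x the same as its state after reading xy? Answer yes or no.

Run of M on the first 3 characters of w = 1 1 0:
  step 0: S0  (start)
  step 1: S1  (read 1: S0→S1)
  step 2: S6  (read 1: S1→S6)
  step 3: S6  (read 0: S6→S6)

After x (step 0): S0. After xy (step 3): S6.
They differ (S0 ≠ S6), so y is not a cycle from the state after x; this split is not the one the pumping-lemma construction produces, and pumping y need not keep the string in L(M).

no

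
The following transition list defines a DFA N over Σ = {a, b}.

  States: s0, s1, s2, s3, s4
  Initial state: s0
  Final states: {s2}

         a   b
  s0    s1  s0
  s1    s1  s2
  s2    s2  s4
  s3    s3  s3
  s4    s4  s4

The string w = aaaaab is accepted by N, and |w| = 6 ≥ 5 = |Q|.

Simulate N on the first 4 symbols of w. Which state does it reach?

State sequence: s0 -a-> s1 -a-> s1 -a-> s1 -a-> s1

After reading 4 characters, N is in state s1.

s1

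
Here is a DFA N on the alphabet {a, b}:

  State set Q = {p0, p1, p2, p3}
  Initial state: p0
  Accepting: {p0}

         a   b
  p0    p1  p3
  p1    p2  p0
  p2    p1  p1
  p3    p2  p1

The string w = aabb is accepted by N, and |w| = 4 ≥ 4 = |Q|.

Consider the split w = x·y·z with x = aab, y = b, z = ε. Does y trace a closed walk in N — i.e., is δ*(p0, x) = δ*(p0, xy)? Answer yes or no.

no

State sequence: p0 -a-> p1 -a-> p2 -b-> p1 -b-> p0

After x (step 3): p1. After xy (step 4): p0.
They differ (p1 ≠ p0), so y is not a cycle from the state after x; this split is not the one the pumping-lemma construction produces, and pumping y need not keep the string in L(N).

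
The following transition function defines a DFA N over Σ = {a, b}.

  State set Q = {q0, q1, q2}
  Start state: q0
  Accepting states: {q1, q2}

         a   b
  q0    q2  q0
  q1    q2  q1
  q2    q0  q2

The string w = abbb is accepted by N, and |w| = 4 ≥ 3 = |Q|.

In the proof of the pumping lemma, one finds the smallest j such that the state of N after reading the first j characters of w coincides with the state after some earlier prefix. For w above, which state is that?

q2

Run of N on w = a b b b:
  step 0: q0  (start)
  step 1: q2  (read a: q0→q2)
  step 2: q2  (read b: q2→q2)   ← first repeat (q2 seen earlier)
  step 3: q2  (read b: q2→q2)
  step 4: q2  (read b: q2→q2)

The earliest repeat is at step j = 2: N is in q2, which it already visited at step i = 1.
Pumping length from the standard proof: p = 3 (the number of states). The repeated state found above gives |xy| = j ≤ 3 and |y| = j − i ≥ 1.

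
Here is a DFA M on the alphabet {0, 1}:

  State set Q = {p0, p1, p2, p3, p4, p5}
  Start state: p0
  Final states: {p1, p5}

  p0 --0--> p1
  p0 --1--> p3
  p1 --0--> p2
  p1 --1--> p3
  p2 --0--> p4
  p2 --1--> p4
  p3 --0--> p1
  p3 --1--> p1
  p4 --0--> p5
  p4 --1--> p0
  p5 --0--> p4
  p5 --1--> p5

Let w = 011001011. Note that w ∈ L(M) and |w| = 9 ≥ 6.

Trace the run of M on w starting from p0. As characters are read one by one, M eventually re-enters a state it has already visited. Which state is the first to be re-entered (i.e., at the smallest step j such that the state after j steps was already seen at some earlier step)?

Run of M on w = 0 1 1 0 0 1 0 1 1:
  step 0: p0  (start)
  step 1: p1  (read 0: p0→p1)
  step 2: p3  (read 1: p1→p3)
  step 3: p1  (read 1: p3→p1)   ← first repeat (p1 seen earlier)
  step 4: p2  (read 0: p1→p2)
  step 5: p4  (read 0: p2→p4)
  step 6: p0  (read 1: p4→p0)
  step 7: p1  (read 0: p0→p1)
  step 8: p3  (read 1: p1→p3)
  step 9: p1  (read 1: p3→p1)

The earliest repeat is at step j = 3: M is in p1, which it already visited at step i = 1.
The DFA has 6 states, so the proof of the pumping lemma guarantees a repeated state among the first 6+1 visited; the segment between the two visits is the pumpable y.

p1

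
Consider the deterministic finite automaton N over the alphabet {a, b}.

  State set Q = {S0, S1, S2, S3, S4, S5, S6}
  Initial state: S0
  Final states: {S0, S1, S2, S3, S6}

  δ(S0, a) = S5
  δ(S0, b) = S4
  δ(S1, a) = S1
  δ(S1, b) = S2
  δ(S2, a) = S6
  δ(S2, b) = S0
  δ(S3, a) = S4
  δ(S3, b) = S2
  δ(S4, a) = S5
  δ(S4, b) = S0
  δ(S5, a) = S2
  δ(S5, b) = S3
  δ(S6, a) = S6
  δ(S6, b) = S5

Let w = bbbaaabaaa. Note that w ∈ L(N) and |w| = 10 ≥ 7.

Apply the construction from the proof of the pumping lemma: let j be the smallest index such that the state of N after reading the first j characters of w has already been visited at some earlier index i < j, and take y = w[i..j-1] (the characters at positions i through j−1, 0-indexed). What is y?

bb

State sequence: S0 -b-> S4 -b-> S0 -b-> S4 -a-> S5 -a-> S2 -a-> S6 -b-> S5 -a-> S2 -a-> S6 -a-> S6
First repeat at step 2: S0 was already visited.

So i = 0, j = 2, giving x = w[0:0] = ε, y = w[0:2] = bb, z = w[2:10] = baaabaaa.
Check: |xy| = 2 ≤ 7 and |y| = 2 ≥ 1. Reading y takes N from S0 back to S0, so every xyⁱz is accepted.
Since N has 7 states, any run of length ≥ 7 visits 7+1 states, so by pigeonhole some state repeats within the first 7 steps — that repeat gives the pumpable loop.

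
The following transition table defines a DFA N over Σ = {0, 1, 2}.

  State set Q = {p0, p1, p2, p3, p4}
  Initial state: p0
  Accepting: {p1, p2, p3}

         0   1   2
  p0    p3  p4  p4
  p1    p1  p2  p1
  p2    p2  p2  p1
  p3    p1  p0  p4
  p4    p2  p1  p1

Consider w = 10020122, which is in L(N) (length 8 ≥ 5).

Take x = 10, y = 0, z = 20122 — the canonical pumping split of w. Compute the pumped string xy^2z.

xy^2z = 10·0·0·20122 = 100020122.
Reading y = 0 takes N from p2 back to p2, so after x·y·y the machine is still in p2, and z then leads to the accepting state p1. Hence 100020122 ∈ L(N).

100020122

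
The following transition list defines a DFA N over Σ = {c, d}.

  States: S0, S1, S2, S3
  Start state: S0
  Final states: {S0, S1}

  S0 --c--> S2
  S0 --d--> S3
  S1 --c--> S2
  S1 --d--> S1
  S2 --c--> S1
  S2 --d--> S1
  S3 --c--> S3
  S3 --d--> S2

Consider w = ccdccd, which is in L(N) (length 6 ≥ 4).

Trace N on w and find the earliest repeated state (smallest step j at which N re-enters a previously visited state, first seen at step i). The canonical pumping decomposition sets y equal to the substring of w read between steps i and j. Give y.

d

Run of N on w = c c d c c d:
  step 0: S0  (start)
  step 1: S2  (read c: S0→S2)
  step 2: S1  (read c: S2→S1)
  step 3: S1  (read d: S1→S1)   ← first repeat (S1 seen earlier)
  step 4: S2  (read c: S1→S2)
  step 5: S1  (read c: S2→S1)
  step 6: S1  (read d: S1→S1)

So i = 2, j = 3, giving x = w[0:2] = cc, y = w[2:3] = d, z = w[3:6] = ccd.
Check: |xy| = 3 ≤ 4 and |y| = 1 ≥ 1. Reading y takes N from S1 back to S1, so every xyⁱz is accepted.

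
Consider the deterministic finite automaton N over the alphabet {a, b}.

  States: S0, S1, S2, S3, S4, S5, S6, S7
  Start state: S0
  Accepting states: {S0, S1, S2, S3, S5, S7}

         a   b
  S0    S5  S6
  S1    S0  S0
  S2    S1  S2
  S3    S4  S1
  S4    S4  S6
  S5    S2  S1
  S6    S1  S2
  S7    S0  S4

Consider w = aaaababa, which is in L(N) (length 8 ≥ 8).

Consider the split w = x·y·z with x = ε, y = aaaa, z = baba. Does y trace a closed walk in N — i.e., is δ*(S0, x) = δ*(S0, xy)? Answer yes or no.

Run of N on the first 4 characters of w = a a a a:
  step 0: S0  (start)
  step 1: S5  (read a: S0→S5)
  step 2: S2  (read a: S5→S2)
  step 3: S1  (read a: S2→S1)
  step 4: S0  (read a: S1→S0)

After x (step 0): S0. After xy (step 4): S0.
They match, so y = aaaa drives N around a cycle from S0 back to itself; pumping y any number of times keeps N in S0 before reading z, and xyⁱz ∈ L(N) for every i ≥ 0.

yes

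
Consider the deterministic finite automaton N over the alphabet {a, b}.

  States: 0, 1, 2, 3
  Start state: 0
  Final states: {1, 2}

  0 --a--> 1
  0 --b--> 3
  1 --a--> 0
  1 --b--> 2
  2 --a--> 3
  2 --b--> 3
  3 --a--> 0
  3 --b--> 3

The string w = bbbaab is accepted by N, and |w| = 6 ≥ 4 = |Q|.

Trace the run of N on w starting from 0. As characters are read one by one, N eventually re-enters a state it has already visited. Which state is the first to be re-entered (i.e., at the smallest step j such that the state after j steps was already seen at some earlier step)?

3

Run of N on w = b b b a a b:
  step 0: 0  (start)
  step 1: 3  (read b: 0→3)
  step 2: 3  (read b: 3→3)   ← first repeat (3 seen earlier)
  step 3: 3  (read b: 3→3)
  step 4: 0  (read a: 3→0)
  step 5: 1  (read a: 0→1)
  step 6: 2  (read b: 1→2)

The earliest repeat is at step j = 2: N is in 3, which it already visited at step i = 1.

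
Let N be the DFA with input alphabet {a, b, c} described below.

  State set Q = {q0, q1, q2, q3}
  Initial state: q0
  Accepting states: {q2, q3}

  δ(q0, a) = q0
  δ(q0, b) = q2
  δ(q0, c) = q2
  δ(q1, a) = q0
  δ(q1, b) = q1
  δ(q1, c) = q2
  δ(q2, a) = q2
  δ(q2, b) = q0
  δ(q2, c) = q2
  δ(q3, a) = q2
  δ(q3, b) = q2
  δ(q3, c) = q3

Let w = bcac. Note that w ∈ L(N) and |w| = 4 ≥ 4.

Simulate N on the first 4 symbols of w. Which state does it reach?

q2

State sequence: q0 -b-> q2 -c-> q2 -a-> q2 -c-> q2

After reading 4 characters, N is in state q2.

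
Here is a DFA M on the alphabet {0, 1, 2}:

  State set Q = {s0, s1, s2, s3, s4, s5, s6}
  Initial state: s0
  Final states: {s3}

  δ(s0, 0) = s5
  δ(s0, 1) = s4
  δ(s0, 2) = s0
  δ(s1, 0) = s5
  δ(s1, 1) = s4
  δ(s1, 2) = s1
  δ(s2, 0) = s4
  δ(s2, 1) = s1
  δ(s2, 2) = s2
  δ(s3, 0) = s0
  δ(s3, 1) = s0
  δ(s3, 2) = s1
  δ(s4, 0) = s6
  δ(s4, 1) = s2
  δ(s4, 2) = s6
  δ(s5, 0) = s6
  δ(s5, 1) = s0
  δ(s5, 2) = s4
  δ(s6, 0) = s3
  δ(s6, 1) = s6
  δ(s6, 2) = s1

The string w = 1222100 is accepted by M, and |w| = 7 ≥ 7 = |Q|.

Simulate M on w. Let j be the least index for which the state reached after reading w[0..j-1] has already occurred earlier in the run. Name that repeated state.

Run of M on w = 1 2 2 2 1 0 0:
  step 0: s0  (start)
  step 1: s4  (read 1: s0→s4)
  step 2: s6  (read 2: s4→s6)
  step 3: s1  (read 2: s6→s1)
  step 4: s1  (read 2: s1→s1)   ← first repeat (s1 seen earlier)
  step 5: s4  (read 1: s1→s4)
  step 6: s6  (read 0: s4→s6)
  step 7: s3  (read 0: s6→s3)

The earliest repeat is at step j = 4: M is in s1, which it already visited at step i = 3.
Since M has 7 states, any run of length ≥ 7 visits 7+1 states, so by pigeonhole some state repeats within the first 7 steps — that repeat gives the pumpable loop.

s1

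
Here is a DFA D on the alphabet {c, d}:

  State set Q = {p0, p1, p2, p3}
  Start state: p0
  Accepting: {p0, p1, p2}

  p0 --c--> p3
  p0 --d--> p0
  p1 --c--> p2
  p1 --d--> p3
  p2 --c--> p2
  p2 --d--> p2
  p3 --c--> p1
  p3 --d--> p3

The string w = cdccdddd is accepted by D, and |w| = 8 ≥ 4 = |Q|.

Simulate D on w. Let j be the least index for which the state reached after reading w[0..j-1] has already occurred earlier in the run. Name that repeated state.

p3

Run of D on w = c d c c d d d d:
  step 0: p0  (start)
  step 1: p3  (read c: p0→p3)
  step 2: p3  (read d: p3→p3)   ← first repeat (p3 seen earlier)
  step 3: p1  (read c: p3→p1)
  step 4: p2  (read c: p1→p2)
  step 5: p2  (read d: p2→p2)
  step 6: p2  (read d: p2→p2)
  step 7: p2  (read d: p2→p2)
  step 8: p2  (read d: p2→p2)

The earliest repeat is at step j = 2: D is in p3, which it already visited at step i = 1.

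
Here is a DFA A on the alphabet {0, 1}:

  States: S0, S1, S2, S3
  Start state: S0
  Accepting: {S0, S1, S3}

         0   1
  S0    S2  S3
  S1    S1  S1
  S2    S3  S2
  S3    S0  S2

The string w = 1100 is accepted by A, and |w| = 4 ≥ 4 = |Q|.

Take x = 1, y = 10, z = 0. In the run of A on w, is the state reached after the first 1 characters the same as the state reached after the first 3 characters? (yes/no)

Run of A on the first 3 characters of w = 1 1 0:
  step 0: S0  (start)
  step 1: S3  (read 1: S0→S3)
  step 2: S2  (read 1: S3→S2)
  step 3: S3  (read 0: S2→S3)

After x (step 1): S3. After xy (step 3): S3.
They match, so y = 10 drives A around a cycle from S3 back to itself; pumping y any number of times keeps A in S3 before reading z, and xyⁱz ∈ L(A) for every i ≥ 0.

yes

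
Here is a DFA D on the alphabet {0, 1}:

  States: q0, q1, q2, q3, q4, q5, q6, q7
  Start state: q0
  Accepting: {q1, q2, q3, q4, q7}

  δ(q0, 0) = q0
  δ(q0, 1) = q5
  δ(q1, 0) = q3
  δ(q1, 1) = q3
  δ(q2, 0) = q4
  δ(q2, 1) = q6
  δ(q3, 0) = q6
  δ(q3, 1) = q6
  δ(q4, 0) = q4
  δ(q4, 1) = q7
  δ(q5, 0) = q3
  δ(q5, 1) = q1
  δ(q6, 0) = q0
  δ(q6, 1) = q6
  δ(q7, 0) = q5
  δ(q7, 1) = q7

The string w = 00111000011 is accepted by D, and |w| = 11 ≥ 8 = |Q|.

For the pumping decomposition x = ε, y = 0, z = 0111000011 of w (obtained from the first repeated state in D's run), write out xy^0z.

0111000011

xy⁰z = xz = ε·0111000011 = 0111000011.
Reading y = 0 takes D from q0 back to q0, so after x the machine is still in q0, and z then leads to the accepting state q1. Hence 0111000011 ∈ L(D).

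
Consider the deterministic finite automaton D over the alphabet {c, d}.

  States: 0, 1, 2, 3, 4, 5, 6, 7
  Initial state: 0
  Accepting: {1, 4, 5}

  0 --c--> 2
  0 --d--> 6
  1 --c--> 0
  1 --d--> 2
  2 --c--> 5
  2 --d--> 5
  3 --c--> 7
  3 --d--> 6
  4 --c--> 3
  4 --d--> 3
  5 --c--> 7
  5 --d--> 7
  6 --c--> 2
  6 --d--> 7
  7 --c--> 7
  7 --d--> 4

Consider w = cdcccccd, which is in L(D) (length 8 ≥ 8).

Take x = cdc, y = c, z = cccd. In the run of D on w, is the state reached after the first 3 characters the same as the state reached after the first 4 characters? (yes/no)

yes

Run of D on the first 4 characters of w = c d c c:
  step 0: 0  (start)
  step 1: 2  (read c: 0→2)
  step 2: 5  (read d: 2→5)
  step 3: 7  (read c: 5→7)
  step 4: 7  (read c: 7→7)

After x (step 3): 7. After xy (step 4): 7.
They match, so y = c drives D around a cycle from 7 back to itself; pumping y any number of times keeps D in 7 before reading z, and xyⁱz ∈ L(D) for every i ≥ 0.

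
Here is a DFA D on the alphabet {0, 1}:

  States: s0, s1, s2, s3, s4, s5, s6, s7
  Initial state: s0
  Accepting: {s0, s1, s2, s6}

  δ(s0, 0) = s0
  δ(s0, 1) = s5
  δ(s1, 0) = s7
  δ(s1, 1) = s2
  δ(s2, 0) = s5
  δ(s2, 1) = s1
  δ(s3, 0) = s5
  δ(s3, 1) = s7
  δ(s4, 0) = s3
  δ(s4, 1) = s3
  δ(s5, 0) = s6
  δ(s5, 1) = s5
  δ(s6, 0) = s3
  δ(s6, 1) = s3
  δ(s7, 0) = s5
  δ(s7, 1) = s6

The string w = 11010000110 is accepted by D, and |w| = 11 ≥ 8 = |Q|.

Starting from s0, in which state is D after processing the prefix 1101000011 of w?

Run of D on the first 10 characters of w = 1 1 0 1 0 0 0 0 1 1:
  step 0: s0  (start)
  step 1: s5  (read 1: s0→s5)
  step 2: s5  (read 1: s5→s5)
  step 3: s6  (read 0: s5→s6)
  step 4: s3  (read 1: s6→s3)
  step 5: s5  (read 0: s3→s5)
  step 6: s6  (read 0: s5→s6)
  step 7: s3  (read 0: s6→s3)
  step 8: s5  (read 0: s3→s5)
  step 9: s5  (read 1: s5→s5)
  step 10: s5  (read 1: s5→s5)

After reading 10 characters, D is in state s5.

s5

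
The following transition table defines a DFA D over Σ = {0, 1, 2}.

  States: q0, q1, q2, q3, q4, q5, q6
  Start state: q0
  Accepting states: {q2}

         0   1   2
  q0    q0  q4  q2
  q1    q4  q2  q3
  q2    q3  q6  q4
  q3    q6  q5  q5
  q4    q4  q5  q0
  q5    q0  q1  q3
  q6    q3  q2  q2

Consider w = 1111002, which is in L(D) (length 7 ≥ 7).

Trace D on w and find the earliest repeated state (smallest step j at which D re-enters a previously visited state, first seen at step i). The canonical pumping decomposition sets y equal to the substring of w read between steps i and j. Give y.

002

Run of D on w = 1 1 1 1 0 0 2:
  step 0: q0  (start)
  step 1: q4  (read 1: q0→q4)
  step 2: q5  (read 1: q4→q5)
  step 3: q1  (read 1: q5→q1)
  step 4: q2  (read 1: q1→q2)
  step 5: q3  (read 0: q2→q3)
  step 6: q6  (read 0: q3→q6)
  step 7: q2  (read 2: q6→q2)   ← first repeat (q2 seen earlier)

So i = 4, j = 7, giving x = w[0:4] = 1111, y = w[4:7] = 002, z = w[7:7] = ε.
Check: |xy| = 7 ≤ 7 and |y| = 3 ≥ 1. Reading y takes D from q2 back to q2, so every xyⁱz is accepted.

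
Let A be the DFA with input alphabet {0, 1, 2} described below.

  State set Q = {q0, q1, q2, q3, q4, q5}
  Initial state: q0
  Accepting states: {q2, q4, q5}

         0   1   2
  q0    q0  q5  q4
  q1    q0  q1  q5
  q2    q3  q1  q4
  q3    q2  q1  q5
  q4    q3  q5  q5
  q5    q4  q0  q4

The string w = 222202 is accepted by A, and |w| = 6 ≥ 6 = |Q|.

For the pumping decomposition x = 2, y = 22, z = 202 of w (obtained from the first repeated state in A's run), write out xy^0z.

2202

xy⁰z = xz = 2·202 = 2202.
Reading y = 22 takes A from q4 back to q4, so after x the machine is still in q4, and z then leads to the accepting state q5. Hence 2202 ∈ L(A).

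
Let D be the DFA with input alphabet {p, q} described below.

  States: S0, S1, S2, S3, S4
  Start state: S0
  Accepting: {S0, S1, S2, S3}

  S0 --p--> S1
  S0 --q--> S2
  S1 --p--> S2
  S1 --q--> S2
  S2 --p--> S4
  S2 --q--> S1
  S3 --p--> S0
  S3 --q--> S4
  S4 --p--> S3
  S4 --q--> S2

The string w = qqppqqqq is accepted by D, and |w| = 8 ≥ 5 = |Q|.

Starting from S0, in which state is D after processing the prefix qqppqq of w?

Run of D on the first 6 characters of w = q q p p q q:
  step 0: S0  (start)
  step 1: S2  (read q: S0→S2)
  step 2: S1  (read q: S2→S1)
  step 3: S2  (read p: S1→S2)
  step 4: S4  (read p: S2→S4)
  step 5: S2  (read q: S4→S2)
  step 6: S1  (read q: S2→S1)

After reading 6 characters, D is in state S1.

S1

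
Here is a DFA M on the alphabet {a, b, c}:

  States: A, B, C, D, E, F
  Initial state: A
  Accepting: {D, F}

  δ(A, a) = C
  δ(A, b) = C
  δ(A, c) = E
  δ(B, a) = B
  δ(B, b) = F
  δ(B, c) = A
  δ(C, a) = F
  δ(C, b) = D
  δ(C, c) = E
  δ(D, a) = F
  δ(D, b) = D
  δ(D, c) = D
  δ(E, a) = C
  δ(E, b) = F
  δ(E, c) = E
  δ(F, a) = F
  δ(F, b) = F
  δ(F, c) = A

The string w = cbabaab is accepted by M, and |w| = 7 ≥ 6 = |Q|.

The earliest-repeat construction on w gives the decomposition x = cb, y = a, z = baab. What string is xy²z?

xy^2z = cb·a·a·baab = cbaabaab.
Reading y = a takes M from F back to F, so after x·y·y the machine is still in F, and z then leads to the accepting state F. Hence cbaabaab ∈ L(M).

cbaabaab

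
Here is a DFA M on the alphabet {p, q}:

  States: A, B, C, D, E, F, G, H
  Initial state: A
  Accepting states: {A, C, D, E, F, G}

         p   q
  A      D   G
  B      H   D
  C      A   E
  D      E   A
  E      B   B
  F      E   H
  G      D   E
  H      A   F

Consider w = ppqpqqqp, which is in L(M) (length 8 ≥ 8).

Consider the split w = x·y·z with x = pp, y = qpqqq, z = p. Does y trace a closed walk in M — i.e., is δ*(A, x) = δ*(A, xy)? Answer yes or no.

no

Run of M on the first 7 characters of w = p p q p q q q:
  step 0: A  (start)
  step 1: D  (read p: A→D)
  step 2: E  (read p: D→E)
  step 3: B  (read q: E→B)
  step 4: H  (read p: B→H)
  step 5: F  (read q: H→F)
  step 6: H  (read q: F→H)
  step 7: F  (read q: H→F)

After x (step 2): E. After xy (step 7): F.
They differ (E ≠ F), so y is not a cycle from the state after x; this split is not the one the pumping-lemma construction produces, and pumping y need not keep the string in L(M).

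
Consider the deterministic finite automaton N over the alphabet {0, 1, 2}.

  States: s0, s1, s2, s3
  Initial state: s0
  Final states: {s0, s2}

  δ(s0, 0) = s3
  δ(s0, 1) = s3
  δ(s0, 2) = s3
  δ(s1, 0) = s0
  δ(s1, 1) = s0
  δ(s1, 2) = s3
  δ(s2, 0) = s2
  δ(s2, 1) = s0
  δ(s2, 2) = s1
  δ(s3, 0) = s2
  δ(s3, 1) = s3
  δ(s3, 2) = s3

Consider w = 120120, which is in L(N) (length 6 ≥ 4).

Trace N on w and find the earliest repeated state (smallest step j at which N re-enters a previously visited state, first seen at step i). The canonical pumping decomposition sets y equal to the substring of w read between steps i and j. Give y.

State sequence: s0 -1-> s3 -2-> s3 -0-> s2 -1-> s0 -2-> s3 -0-> s2
First repeat at step 2: s3 was already visited.

So i = 1, j = 2, giving x = w[0:1] = 1, y = w[1:2] = 2, z = w[2:6] = 0120.
Check: |xy| = 2 ≤ 4 and |y| = 1 ≥ 1. Reading y takes N from s3 back to s3, so every xyⁱz is accepted.

2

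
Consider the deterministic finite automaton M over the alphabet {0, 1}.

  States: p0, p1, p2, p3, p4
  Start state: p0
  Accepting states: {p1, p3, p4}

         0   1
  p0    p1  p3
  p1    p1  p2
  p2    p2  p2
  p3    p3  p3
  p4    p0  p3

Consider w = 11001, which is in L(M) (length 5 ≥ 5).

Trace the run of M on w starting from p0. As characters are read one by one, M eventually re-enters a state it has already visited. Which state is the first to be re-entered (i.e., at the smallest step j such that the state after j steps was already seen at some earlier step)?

p3

State sequence: p0 -1-> p3 -1-> p3 -0-> p3 -0-> p3 -1-> p3
First repeat at step 2: p3 was already visited.

The earliest repeat is at step j = 2: M is in p3, which it already visited at step i = 1.
Since M has 5 states, any run of length ≥ 5 visits 5+1 states, so by pigeonhole some state repeats within the first 5 steps — that repeat gives the pumpable loop.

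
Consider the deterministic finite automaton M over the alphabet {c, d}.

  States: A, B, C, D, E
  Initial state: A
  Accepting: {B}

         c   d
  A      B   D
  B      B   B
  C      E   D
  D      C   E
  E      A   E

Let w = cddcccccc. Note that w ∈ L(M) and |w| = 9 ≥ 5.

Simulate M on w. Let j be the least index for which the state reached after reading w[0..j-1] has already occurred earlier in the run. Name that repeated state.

Run of M on w = c d d c c c c c c:
  step 0: A  (start)
  step 1: B  (read c: A→B)
  step 2: B  (read d: B→B)   ← first repeat (B seen earlier)
  step 3: B  (read d: B→B)
  step 4: B  (read c: B→B)
  step 5: B  (read c: B→B)
  step 6: B  (read c: B→B)
  step 7: B  (read c: B→B)
  step 8: B  (read c: B→B)
  step 9: B  (read c: B→B)

The earliest repeat is at step j = 2: M is in B, which it already visited at step i = 1.
With |Q| = 5, pigeonhole forces a state repeat no later than step 5; the substring read between the first and second visits to that state can be pumped.

B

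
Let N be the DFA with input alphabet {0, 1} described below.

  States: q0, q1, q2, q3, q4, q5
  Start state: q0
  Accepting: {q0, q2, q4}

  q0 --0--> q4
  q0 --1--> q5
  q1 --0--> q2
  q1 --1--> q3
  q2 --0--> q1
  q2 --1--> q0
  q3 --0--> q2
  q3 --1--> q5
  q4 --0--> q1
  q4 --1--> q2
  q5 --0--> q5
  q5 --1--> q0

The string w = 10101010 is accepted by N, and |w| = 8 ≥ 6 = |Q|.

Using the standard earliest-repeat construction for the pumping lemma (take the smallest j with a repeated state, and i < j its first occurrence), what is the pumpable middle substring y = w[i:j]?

Run of N on w = 1 0 1 0 1 0 1 0:
  step 0: q0  (start)
  step 1: q5  (read 1: q0→q5)
  step 2: q5  (read 0: q5→q5)   ← first repeat (q5 seen earlier)
  step 3: q0  (read 1: q5→q0)
  step 4: q4  (read 0: q0→q4)
  step 5: q2  (read 1: q4→q2)
  step 6: q1  (read 0: q2→q1)
  step 7: q3  (read 1: q1→q3)
  step 8: q2  (read 0: q3→q2)

So i = 1, j = 2, giving x = w[0:1] = 1, y = w[1:2] = 0, z = w[2:8] = 101010.
Check: |xy| = 2 ≤ 6 and |y| = 1 ≥ 1. Reading y takes N from q5 back to q5, so every xyⁱz is accepted.

0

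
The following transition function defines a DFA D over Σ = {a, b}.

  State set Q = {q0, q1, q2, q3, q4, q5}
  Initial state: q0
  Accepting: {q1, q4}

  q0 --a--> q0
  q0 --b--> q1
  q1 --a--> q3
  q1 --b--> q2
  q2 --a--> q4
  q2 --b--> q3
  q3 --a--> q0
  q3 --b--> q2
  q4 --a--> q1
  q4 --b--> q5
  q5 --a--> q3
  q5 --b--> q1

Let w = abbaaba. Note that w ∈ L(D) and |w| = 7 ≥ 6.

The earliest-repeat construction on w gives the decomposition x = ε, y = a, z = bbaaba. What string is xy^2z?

aabbaaba

xy^2z = ε·a·a·bbaaba = aabbaaba.
Reading y = a takes D from q0 back to q0, so after x·y·y the machine is still in q0, and z then leads to the accepting state q4. Hence aabbaaba ∈ L(D).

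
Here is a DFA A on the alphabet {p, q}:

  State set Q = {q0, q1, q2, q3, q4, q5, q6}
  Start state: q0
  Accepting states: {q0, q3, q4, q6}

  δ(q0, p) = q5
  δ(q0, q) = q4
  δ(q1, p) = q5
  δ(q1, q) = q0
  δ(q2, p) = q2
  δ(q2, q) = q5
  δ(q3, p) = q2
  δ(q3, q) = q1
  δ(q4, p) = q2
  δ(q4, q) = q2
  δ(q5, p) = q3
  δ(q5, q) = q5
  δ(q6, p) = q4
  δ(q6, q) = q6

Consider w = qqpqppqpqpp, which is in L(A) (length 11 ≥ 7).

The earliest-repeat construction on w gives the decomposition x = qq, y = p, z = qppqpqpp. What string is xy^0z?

qqqppqpqpp

xy⁰z = xz = qq·qppqpqpp = qqqppqpqpp.
Reading y = p takes A from q2 back to q2, so after x the machine is still in q2, and z then leads to the accepting state q3. Hence qqqppqpqpp ∈ L(A).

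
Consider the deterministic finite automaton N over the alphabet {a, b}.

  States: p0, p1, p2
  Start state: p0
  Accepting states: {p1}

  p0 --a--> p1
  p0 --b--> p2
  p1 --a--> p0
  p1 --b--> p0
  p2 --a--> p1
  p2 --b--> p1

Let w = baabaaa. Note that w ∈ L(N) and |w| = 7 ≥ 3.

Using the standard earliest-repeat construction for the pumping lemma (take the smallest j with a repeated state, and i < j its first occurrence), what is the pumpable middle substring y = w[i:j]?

baa

Run of N on w = b a a b a a a:
  step 0: p0  (start)
  step 1: p2  (read b: p0→p2)
  step 2: p1  (read a: p2→p1)
  step 3: p0  (read a: p1→p0)   ← first repeat (p0 seen earlier)
  step 4: p2  (read b: p0→p2)
  step 5: p1  (read a: p2→p1)
  step 6: p0  (read a: p1→p0)
  step 7: p1  (read a: p0→p1)

So i = 0, j = 3, giving x = w[0:0] = ε, y = w[0:3] = baa, z = w[3:7] = baaa.
Check: |xy| = 3 ≤ 3 and |y| = 3 ≥ 1. Reading y takes N from p0 back to p0, so every xyⁱz is accepted.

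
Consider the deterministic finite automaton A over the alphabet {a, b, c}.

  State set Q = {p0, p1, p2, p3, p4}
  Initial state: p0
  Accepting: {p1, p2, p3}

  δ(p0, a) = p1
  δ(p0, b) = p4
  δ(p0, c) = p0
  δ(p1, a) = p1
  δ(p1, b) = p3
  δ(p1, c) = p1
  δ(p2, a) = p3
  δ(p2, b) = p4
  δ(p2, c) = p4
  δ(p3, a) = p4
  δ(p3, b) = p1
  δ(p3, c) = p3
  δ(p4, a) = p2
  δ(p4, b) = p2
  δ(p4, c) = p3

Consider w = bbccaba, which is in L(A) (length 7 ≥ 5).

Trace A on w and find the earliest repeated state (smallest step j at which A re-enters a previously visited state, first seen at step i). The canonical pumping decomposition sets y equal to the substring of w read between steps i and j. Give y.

bc

Run of A on w = b b c c a b a:
  step 0: p0  (start)
  step 1: p4  (read b: p0→p4)
  step 2: p2  (read b: p4→p2)
  step 3: p4  (read c: p2→p4)   ← first repeat (p4 seen earlier)
  step 4: p3  (read c: p4→p3)
  step 5: p4  (read a: p3→p4)
  step 6: p2  (read b: p4→p2)
  step 7: p3  (read a: p2→p3)

So i = 1, j = 3, giving x = w[0:1] = b, y = w[1:3] = bc, z = w[3:7] = caba.
Check: |xy| = 3 ≤ 5 and |y| = 2 ≥ 1. Reading y takes A from p4 back to p4, so every xyⁱz is accepted.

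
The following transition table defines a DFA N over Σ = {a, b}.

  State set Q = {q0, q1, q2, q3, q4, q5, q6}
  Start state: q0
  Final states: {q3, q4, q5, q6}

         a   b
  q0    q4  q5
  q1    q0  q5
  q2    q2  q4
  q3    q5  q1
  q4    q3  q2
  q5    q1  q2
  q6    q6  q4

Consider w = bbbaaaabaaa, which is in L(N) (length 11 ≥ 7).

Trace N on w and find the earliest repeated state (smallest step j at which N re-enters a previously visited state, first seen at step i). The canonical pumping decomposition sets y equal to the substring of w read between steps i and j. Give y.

bbaa

Run of N on w = b b b a a a a b a a a:
  step 0: q0  (start)
  step 1: q5  (read b: q0→q5)
  step 2: q2  (read b: q5→q2)
  step 3: q4  (read b: q2→q4)
  step 4: q3  (read a: q4→q3)
  step 5: q5  (read a: q3→q5)   ← first repeat (q5 seen earlier)
  step 6: q1  (read a: q5→q1)
  step 7: q0  (read a: q1→q0)
  step 8: q5  (read b: q0→q5)
  step 9: q1  (read a: q5→q1)
  step 10: q0  (read a: q1→q0)
  step 11: q4  (read a: q0→q4)

So i = 1, j = 5, giving x = w[0:1] = b, y = w[1:5] = bbaa, z = w[5:11] = aabaaa.
Check: |xy| = 5 ≤ 7 and |y| = 4 ≥ 1. Reading y takes N from q5 back to q5, so every xyⁱz is accepted.
Since N has 7 states, any run of length ≥ 7 visits 7+1 states, so by pigeonhole some state repeats within the first 7 steps — that repeat gives the pumpable loop.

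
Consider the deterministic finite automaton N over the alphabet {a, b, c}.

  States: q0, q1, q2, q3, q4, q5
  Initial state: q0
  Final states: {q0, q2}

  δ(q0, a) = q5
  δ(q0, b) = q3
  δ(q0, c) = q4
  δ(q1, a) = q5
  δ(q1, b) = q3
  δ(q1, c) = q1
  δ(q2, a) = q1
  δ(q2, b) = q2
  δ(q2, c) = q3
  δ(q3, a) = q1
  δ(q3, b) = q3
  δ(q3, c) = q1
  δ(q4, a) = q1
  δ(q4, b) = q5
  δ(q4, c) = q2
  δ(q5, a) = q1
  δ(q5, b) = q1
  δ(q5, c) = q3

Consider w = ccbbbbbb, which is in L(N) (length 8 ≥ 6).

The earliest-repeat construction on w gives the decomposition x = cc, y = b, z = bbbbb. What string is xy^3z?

xy^3z = cc·b·b·b·bbbbb = ccbbbbbbbb.
Reading y = b takes N from q2 back to q2, so after x·y·y·y the machine is still in q2, and z then leads to the accepting state q2. Hence ccbbbbbbbb ∈ L(N).

ccbbbbbbbb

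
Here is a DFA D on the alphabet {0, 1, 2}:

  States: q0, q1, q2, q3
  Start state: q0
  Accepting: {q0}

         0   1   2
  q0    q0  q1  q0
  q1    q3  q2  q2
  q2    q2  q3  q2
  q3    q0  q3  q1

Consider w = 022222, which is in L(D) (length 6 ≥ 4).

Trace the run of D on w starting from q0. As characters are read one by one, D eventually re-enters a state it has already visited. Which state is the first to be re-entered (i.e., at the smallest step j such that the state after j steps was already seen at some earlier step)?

q0

State sequence: q0 -0-> q0 -2-> q0 -2-> q0 -2-> q0 -2-> q0 -2-> q0
First repeat at step 1: q0 was already visited.

The earliest repeat is at step j = 1: D is in q0, which it already visited at step i = 0.
The DFA has 4 states, so the proof of the pumping lemma guarantees a repeated state among the first 4+1 visited; the segment between the two visits is the pumpable y.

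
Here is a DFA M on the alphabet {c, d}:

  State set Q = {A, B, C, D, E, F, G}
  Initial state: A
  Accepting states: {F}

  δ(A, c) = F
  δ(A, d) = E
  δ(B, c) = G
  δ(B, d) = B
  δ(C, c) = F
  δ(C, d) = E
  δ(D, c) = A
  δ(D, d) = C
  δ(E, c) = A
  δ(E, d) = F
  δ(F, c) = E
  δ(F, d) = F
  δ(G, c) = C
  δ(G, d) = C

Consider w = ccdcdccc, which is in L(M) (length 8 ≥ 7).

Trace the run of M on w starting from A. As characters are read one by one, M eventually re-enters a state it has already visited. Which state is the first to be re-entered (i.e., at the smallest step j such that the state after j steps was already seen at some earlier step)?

State sequence: A -c-> F -c-> E -d-> F -c-> E -d-> F -c-> E -c-> A -c-> F
First repeat at step 3: F was already visited.

The earliest repeat is at step j = 3: M is in F, which it already visited at step i = 1.
The DFA has 7 states, so the proof of the pumping lemma guarantees a repeated state among the first 7+1 visited; the segment between the two visits is the pumpable y.

F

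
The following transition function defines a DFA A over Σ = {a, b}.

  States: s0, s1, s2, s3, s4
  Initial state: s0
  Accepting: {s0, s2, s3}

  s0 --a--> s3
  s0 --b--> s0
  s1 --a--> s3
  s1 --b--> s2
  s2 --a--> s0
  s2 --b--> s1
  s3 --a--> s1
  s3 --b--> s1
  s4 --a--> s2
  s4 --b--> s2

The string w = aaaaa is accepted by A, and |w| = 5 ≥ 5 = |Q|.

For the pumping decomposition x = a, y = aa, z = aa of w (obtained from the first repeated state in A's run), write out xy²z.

aaaaaaa

xy^2z = a·aa·aa·aa = aaaaaaa.
Reading y = aa takes A from s3 back to s3, so after x·y·y the machine is still in s3, and z then leads to the accepting state s3. Hence aaaaaaa ∈ L(A).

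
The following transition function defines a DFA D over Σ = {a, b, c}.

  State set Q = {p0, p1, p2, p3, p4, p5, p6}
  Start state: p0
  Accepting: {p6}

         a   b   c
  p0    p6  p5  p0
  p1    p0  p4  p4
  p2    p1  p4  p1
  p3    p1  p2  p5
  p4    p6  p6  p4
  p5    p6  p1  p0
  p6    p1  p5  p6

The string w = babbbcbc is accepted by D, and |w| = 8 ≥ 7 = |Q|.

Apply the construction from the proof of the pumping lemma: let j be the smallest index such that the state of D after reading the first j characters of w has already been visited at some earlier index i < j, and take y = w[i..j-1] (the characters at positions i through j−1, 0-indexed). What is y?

State sequence: p0 -b-> p5 -a-> p6 -b-> p5 -b-> p1 -b-> p4 -c-> p4 -b-> p6 -c-> p6
First repeat at step 3: p5 was already visited.

So i = 1, j = 3, giving x = w[0:1] = b, y = w[1:3] = ab, z = w[3:8] = bbcbc.
Check: |xy| = 3 ≤ 7 and |y| = 2 ≥ 1. Reading y takes D from p5 back to p5, so every xyⁱz is accepted.

ab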